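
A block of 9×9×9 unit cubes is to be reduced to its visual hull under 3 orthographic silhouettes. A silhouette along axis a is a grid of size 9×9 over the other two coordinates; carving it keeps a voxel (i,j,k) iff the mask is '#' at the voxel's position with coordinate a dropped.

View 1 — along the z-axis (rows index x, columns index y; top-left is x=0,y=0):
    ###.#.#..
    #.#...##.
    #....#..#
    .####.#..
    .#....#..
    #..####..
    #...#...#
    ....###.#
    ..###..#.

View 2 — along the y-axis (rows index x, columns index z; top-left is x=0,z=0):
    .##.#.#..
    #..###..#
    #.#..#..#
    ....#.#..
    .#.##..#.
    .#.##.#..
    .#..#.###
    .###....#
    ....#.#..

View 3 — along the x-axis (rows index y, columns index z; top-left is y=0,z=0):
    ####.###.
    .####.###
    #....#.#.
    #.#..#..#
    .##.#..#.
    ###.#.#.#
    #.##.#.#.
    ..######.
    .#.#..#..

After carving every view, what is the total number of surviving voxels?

66 voxels

full grid |V| = 729
step 1: project along z, AND mask (35/81) → |grid| = 315
step 2: project along y, AND mask (34/81) → |grid| = 129
step 3: project along x, AND mask (45/81) → |grid| = 66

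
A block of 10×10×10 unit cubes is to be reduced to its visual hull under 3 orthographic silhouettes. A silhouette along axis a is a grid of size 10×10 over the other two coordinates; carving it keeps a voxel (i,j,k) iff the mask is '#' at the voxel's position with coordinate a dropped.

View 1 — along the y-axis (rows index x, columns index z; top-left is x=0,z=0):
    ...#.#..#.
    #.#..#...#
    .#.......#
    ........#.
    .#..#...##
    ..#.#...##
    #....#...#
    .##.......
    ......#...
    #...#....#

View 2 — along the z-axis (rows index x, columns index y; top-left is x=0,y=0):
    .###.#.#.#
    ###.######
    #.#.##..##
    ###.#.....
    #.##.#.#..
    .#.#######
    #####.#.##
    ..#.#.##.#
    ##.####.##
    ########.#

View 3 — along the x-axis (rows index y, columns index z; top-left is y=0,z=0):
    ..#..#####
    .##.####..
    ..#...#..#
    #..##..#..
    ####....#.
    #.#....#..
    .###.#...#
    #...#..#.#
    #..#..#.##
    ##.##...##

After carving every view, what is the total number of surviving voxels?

remaining voxels: 88

before carving: 1000 voxels (10×10×10)
  1. axis=1 (XZ plane), |mask|=27  ⇒  voxels=270
  2. axis=2 (XY plane), |mask|=68  ⇒  voxels=191
  3. axis=0 (YZ plane), |mask|=47  ⇒  voxels=88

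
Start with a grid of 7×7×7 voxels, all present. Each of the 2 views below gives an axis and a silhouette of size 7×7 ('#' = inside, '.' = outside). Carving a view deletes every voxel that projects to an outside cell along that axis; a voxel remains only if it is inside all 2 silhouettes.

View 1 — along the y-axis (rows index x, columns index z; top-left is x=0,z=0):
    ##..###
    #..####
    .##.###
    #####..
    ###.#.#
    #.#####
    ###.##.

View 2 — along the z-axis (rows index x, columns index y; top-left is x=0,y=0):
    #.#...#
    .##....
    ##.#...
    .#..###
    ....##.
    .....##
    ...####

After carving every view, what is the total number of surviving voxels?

voxel count = 102

full grid |V| = 343
[1] y-view keeps 36 columns → grid now 252
[2] z-view keeps 20 columns → grid now 102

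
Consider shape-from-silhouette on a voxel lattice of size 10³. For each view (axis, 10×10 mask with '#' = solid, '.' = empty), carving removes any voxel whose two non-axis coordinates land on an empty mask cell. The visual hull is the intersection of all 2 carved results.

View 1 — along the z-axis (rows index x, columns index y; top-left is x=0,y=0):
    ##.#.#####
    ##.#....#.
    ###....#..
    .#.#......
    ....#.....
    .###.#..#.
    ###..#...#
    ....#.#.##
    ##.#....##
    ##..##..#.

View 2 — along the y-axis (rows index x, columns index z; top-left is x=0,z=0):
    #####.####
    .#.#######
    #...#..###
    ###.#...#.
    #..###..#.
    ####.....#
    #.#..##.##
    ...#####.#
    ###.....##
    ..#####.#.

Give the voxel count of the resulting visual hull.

|visual hull| = 273

full grid |V| = 1000
[1] z-view keeps 43 columns → grid now 430
[2] y-view keeps 60 columns → grid now 273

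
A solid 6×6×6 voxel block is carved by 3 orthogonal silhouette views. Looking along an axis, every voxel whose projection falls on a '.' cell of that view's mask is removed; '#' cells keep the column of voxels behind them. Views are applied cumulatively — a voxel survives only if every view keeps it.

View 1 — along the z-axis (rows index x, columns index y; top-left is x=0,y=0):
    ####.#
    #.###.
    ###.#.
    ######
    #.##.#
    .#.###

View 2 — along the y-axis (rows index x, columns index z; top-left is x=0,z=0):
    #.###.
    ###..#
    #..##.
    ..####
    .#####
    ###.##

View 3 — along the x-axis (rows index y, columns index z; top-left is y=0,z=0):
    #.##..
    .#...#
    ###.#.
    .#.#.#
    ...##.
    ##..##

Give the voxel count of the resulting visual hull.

|visual hull| = 53

start: 6×6×6 = 216 voxels
step 1: project along z, AND mask (27/36) → |grid| = 162
step 2: project along y, AND mask (25/36) → |grid| = 112
step 3: project along x, AND mask (18/36) → |grid| = 53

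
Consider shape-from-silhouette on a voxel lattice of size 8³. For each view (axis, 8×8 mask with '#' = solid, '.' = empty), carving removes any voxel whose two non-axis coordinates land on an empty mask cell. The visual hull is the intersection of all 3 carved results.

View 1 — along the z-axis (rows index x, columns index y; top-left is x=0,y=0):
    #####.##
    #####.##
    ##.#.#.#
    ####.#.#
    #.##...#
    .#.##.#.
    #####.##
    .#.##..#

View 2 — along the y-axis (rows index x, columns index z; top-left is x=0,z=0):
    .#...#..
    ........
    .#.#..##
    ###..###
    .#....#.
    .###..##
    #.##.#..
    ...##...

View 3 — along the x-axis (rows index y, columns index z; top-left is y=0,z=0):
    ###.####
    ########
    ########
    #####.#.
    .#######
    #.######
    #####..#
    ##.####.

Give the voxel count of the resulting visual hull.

remaining voxels: 116

full grid |V| = 512
step 1: project along z, AND mask (44/64) → |grid| = 352
step 2: project along y, AND mask (25/64) → |grid| = 134
step 3: project along x, AND mask (55/64) → |grid| = 116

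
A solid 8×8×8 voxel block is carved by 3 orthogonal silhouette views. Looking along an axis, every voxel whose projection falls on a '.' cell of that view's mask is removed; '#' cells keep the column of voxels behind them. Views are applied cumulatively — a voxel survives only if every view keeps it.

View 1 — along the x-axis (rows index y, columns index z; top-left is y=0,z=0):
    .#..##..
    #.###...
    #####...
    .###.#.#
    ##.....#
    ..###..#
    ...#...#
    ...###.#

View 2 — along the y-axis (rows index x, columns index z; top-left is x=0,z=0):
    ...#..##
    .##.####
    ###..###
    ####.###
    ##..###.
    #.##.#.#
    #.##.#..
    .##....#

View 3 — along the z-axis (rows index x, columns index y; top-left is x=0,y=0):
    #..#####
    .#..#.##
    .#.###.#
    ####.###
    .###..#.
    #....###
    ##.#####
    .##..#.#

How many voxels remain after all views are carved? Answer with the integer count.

voxel count = 87

start: 8×8×8 = 512 voxels
[1] x-view keeps 30 columns → grid now 240
[2] y-view keeps 39 columns → grid now 141
[3] z-view keeps 41 columns → grid now 87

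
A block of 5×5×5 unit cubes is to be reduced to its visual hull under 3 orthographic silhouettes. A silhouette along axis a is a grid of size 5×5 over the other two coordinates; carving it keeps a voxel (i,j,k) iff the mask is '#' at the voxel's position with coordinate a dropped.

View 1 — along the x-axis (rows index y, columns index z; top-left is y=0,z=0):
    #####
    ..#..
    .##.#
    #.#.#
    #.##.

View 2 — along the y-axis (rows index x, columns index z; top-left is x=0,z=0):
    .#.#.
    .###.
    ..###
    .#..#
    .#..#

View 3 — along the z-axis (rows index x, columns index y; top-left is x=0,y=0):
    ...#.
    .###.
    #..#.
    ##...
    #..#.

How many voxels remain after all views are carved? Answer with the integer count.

full grid |V| = 125
after view 1 [x-axis, 15 of 25 cells solid] → remaining = 75
after view 2 [y-axis, 12 of 25 cells solid] → remaining = 33
after view 3 [z-axis, 10 of 25 cells solid] → remaining = 14

|visual hull| = 14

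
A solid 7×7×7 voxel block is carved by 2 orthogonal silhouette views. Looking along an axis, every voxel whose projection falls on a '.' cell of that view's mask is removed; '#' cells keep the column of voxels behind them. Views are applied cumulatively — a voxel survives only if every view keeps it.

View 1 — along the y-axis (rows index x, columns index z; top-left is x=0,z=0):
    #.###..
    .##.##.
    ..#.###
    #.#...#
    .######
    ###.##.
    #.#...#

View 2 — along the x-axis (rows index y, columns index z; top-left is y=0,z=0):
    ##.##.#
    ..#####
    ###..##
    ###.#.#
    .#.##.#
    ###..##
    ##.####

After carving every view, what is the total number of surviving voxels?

voxel count = 143

start: 7×7×7 = 343 voxels
[1] y-view keeps 29 columns → grid now 203
[2] x-view keeps 35 columns → grid now 143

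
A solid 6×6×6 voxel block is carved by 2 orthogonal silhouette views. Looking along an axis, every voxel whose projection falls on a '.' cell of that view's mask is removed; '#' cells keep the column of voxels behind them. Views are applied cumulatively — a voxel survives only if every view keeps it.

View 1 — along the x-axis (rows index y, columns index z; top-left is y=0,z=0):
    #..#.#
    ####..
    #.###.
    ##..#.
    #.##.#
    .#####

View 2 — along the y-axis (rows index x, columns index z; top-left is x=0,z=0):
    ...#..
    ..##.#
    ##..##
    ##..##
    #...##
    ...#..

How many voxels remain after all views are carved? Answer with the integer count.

start: 6×6×6 = 216 voxels
carve view 1 (along x, YZ-mask fill 23/36): 138 voxels remain
carve view 2 (along y, XZ-mask fill 16/36): 61 voxels remain

remaining voxels: 61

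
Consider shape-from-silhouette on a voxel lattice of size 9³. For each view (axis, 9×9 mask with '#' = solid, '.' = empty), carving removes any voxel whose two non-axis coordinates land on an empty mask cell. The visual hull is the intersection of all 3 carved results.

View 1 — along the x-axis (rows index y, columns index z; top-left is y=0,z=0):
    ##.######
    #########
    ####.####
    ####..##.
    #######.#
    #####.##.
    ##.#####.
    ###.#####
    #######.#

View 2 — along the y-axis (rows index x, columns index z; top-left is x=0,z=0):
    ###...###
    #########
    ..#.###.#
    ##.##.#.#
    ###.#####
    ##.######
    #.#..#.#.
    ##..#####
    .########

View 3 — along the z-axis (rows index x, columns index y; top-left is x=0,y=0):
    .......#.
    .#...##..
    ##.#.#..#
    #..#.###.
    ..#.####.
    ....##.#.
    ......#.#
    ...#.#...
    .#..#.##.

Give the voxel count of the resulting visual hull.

voxel count = 170

before carving: 729 voxels (9×9×9)
  1. axis=0 (YZ plane), |mask|=69  ⇒  voxels=621
  2. axis=1 (XZ plane), |mask|=61  ⇒  voxels=467
  3. axis=2 (XY plane), |mask|=30  ⇒  voxels=170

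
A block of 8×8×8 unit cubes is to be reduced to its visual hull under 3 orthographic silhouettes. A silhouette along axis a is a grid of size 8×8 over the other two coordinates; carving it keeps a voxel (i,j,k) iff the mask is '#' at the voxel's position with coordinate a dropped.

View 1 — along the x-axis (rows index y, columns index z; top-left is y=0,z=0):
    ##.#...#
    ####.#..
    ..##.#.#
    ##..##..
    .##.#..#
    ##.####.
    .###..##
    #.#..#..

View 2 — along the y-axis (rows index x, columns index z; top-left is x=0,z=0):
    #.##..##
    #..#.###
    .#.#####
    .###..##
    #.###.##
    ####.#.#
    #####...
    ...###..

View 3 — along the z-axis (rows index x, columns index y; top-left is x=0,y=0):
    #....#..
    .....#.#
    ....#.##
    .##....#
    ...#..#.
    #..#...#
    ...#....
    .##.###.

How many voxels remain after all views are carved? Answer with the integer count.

before carving: 512 voxels (8×8×8)
  1. axis=0 (YZ plane), |mask|=35  ⇒  voxels=280
  2. axis=1 (XZ plane), |mask|=41  ⇒  voxels=180
  3. axis=2 (XY plane), |mask|=21  ⇒  voxels=55

voxel count = 55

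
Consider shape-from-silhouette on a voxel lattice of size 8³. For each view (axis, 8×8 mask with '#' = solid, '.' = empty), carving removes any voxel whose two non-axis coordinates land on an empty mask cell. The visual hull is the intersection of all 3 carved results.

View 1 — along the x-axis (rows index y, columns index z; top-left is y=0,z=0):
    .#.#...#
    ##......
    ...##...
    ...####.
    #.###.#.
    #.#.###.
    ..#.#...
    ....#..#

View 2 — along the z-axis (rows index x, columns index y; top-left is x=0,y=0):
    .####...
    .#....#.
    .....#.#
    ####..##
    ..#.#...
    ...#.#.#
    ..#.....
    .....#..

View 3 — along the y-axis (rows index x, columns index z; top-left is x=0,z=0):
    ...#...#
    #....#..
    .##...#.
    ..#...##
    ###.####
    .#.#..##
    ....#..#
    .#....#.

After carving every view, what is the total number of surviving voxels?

|visual hull| = 21

initial block: 8^3 = 512
after view 1 [x-axis, 25 of 64 cells solid] → remaining = 200
after view 2 [z-axis, 21 of 64 cells solid] → remaining = 64
after view 3 [y-axis, 25 of 64 cells solid] → remaining = 21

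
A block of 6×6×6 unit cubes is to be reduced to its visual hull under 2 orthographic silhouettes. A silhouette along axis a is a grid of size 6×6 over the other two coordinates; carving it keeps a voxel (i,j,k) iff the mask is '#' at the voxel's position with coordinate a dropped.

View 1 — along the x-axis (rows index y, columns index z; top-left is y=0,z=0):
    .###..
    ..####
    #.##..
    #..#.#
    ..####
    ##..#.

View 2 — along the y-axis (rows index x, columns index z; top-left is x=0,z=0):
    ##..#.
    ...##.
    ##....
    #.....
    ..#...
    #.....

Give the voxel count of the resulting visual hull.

start: 6×6×6 = 216 voxels
V1 x: intersect with YZ mask (20 set) -- 120 left
V2 y: intersect with XZ mask (10 set) -- 31 left

voxel count = 31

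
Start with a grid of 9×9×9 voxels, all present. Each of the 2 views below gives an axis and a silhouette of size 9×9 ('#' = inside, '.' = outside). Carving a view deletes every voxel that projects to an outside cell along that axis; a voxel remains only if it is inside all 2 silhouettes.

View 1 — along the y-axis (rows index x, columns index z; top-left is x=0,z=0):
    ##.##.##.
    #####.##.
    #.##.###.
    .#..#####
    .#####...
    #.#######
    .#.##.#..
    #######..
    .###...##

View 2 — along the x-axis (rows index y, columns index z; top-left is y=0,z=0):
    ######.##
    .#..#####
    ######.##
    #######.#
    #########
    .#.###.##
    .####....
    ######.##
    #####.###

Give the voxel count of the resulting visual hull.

|visual hull| = 391

initial block: 9^3 = 729
  1. axis=1 (XZ plane), |mask|=54  ⇒  voxels=486
  2. axis=0 (YZ plane), |mask|=65  ⇒  voxels=391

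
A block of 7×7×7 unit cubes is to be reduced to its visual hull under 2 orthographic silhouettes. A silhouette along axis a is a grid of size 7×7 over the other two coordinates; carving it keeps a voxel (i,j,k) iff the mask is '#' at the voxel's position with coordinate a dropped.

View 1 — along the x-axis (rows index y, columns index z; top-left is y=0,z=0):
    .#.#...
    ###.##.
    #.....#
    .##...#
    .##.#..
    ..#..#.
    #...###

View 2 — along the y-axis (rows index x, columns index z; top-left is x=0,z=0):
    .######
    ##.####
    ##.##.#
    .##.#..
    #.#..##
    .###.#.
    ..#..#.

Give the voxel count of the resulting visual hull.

|visual hull| = 92

full grid |V| = 343
after view 1 [x-axis, 21 of 49 cells solid] → remaining = 147
after view 2 [y-axis, 30 of 49 cells solid] → remaining = 92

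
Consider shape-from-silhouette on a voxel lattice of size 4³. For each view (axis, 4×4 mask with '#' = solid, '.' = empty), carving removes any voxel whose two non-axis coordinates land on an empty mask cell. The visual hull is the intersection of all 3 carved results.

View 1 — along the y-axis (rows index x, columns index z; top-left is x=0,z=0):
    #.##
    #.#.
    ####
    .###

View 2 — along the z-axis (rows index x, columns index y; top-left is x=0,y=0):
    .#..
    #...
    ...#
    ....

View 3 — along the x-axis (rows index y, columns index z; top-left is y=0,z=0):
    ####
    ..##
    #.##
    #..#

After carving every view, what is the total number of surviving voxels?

voxel count = 6

initial block: 4^3 = 64
step 1: project along y, AND mask (12/16) → |grid| = 48
step 2: project along z, AND mask (3/16) → |grid| = 9
step 3: project along x, AND mask (11/16) → |grid| = 6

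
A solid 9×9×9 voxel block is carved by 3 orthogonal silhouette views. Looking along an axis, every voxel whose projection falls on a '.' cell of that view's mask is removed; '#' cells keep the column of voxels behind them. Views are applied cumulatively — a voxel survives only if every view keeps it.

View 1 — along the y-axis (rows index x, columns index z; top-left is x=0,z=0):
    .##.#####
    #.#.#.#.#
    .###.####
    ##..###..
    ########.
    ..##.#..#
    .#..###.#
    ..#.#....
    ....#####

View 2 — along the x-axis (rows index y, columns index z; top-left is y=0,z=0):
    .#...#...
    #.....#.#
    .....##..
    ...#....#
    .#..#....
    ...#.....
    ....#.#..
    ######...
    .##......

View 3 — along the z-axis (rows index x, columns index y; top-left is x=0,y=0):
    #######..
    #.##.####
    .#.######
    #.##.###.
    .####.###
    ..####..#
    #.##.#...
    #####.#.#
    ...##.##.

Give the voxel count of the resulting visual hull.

full grid |V| = 729
  1. axis=1 (XZ plane), |mask|=48  ⇒  voxels=432
  2. axis=0 (YZ plane), |mask|=22  ⇒  voxels=122
  3. axis=2 (XY plane), |mask|=54  ⇒  voxels=78

voxel count = 78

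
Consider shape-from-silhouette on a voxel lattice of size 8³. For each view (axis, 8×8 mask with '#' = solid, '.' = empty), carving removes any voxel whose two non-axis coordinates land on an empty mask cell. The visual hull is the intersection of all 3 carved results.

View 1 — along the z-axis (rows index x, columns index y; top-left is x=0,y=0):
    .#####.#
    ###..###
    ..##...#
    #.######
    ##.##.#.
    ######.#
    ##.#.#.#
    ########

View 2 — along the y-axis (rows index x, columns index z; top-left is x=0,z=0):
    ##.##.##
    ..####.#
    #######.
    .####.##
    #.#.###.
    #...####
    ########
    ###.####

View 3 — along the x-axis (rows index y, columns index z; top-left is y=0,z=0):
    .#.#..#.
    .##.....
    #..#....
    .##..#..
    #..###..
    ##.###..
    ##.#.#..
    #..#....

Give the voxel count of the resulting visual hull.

before carving: 512 voxels (8×8×8)
after view 1 [z-axis, 47 of 64 cells solid] → remaining = 376
after view 2 [y-axis, 49 of 64 cells solid] → remaining = 285
after view 3 [x-axis, 25 of 64 cells solid] → remaining = 96

remaining voxels: 96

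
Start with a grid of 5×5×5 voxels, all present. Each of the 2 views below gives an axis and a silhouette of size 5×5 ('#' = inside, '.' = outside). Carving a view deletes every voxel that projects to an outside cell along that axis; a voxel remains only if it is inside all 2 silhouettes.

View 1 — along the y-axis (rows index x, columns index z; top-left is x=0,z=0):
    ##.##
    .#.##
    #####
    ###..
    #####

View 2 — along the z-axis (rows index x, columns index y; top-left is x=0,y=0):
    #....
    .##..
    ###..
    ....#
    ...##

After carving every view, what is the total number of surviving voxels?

start: 5×5×5 = 125 voxels
V1 y: intersect with XZ mask (20 set) -- 100 left
V2 z: intersect with XY mask (9 set) -- 38 left

|visual hull| = 38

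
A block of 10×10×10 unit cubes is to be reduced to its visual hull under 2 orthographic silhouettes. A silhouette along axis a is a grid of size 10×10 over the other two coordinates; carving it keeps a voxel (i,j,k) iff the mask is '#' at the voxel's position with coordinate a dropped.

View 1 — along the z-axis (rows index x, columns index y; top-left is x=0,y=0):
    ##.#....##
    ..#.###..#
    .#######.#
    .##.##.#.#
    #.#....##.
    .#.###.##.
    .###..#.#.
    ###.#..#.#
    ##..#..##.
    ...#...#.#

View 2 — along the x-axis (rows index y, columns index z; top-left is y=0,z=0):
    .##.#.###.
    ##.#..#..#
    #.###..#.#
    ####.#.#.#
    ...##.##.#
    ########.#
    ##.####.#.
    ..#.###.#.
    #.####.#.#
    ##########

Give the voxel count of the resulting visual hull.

before carving: 1000 voxels (10×10×10)
step 1: project along z, AND mask (53/100) → |grid| = 530
step 2: project along x, AND mask (67/100) → |grid| = 347

347 voxels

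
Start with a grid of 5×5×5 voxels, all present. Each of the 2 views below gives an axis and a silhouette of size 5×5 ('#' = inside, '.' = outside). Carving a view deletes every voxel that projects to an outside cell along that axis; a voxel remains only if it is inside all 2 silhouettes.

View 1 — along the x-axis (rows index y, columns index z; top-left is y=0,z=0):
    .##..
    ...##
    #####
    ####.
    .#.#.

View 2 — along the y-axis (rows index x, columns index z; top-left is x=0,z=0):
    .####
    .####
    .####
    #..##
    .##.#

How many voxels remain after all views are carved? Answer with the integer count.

remaining voxels: 56

initial block: 5^3 = 125
step 1: project along x, AND mask (15/25) → |grid| = 75
step 2: project along y, AND mask (18/25) → |grid| = 56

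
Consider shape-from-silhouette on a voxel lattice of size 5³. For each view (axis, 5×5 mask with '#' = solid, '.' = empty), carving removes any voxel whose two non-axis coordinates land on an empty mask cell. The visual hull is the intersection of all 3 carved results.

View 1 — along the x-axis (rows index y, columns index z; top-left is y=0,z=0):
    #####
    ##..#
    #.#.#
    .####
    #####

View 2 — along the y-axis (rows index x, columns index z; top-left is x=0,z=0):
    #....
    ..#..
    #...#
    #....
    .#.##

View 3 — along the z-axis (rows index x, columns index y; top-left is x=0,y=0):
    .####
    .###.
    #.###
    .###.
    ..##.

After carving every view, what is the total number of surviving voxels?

voxel count = 18

initial block: 5^3 = 125
  1. axis=0 (YZ plane), |mask|=20  ⇒  voxels=100
  2. axis=1 (XZ plane), |mask|=8  ⇒  voxels=33
  3. axis=2 (XY plane), |mask|=16  ⇒  voxels=18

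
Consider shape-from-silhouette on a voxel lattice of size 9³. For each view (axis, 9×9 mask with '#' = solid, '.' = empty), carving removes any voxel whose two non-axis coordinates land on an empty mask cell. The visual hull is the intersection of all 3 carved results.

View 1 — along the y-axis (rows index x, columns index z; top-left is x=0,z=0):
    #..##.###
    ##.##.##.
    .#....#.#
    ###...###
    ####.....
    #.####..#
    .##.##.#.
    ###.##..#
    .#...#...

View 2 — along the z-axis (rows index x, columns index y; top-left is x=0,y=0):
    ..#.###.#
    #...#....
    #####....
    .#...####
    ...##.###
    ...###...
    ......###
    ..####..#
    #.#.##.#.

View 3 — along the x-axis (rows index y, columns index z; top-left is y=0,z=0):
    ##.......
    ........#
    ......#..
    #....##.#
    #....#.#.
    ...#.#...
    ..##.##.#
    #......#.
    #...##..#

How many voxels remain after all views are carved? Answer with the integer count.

|visual hull| = 58

initial block: 9^3 = 729
V1 y: intersect with XZ mask (44 set) -- 396 left
V2 z: intersect with XY mask (38 set) -- 180 left
V3 x: intersect with YZ mask (24 set) -- 58 left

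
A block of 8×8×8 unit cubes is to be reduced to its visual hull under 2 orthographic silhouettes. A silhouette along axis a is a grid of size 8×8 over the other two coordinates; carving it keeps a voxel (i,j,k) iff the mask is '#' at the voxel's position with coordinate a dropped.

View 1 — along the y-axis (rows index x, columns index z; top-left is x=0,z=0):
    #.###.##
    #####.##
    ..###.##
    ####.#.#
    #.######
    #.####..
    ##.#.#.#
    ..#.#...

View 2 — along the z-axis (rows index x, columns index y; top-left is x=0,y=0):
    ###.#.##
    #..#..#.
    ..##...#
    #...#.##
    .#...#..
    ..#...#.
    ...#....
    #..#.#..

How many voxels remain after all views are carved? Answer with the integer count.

full grid |V| = 512
[1] y-view keeps 43 columns → grid now 344
[2] z-view keeps 24 columns → grid now 131

voxel count = 131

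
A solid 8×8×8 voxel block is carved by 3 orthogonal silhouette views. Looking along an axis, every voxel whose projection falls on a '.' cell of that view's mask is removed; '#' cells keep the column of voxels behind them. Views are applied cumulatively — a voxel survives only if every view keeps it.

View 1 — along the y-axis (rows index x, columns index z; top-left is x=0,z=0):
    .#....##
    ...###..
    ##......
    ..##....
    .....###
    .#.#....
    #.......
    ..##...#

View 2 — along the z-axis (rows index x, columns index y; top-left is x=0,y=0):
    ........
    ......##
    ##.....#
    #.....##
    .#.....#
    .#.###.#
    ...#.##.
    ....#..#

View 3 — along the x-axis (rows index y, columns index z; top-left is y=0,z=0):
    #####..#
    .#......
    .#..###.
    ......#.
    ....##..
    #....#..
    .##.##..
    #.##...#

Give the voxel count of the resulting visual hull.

initial block: 8^3 = 512
after view 1 [y-axis, 19 of 64 cells solid] → remaining = 152
after view 2 [z-axis, 20 of 64 cells solid] → remaining = 43
after view 3 [x-axis, 24 of 64 cells solid] → remaining = 19

remaining voxels: 19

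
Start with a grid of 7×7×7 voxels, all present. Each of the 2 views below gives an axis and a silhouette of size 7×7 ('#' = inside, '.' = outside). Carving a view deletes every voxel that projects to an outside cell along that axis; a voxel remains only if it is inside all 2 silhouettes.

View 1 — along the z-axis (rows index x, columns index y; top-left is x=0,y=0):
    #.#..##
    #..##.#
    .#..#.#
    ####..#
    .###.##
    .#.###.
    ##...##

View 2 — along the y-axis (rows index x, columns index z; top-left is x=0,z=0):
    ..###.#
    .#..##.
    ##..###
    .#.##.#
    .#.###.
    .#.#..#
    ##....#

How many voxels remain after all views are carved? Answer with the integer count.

107 voxels

full grid |V| = 343
  1. axis=2 (XY plane), |mask|=29  ⇒  voxels=203
  2. axis=1 (XZ plane), |mask|=26  ⇒  voxels=107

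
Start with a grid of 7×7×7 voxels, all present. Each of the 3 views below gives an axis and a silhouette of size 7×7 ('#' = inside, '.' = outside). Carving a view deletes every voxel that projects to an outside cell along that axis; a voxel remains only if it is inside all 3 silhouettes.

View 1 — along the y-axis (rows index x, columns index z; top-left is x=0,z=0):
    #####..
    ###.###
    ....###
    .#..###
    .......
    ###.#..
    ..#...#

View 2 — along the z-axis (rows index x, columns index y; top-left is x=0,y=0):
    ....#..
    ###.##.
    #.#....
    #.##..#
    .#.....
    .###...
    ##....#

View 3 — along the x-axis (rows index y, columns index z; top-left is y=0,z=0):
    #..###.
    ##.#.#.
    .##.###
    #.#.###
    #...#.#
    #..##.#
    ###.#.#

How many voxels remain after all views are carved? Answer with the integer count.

start: 7×7×7 = 343 voxels
  1. axis=1 (XZ plane), |mask|=24  ⇒  voxels=168
  2. axis=2 (XY plane), |mask|=19  ⇒  voxels=75
  3. axis=0 (YZ plane), |mask|=30  ⇒  voxels=46

voxel count = 46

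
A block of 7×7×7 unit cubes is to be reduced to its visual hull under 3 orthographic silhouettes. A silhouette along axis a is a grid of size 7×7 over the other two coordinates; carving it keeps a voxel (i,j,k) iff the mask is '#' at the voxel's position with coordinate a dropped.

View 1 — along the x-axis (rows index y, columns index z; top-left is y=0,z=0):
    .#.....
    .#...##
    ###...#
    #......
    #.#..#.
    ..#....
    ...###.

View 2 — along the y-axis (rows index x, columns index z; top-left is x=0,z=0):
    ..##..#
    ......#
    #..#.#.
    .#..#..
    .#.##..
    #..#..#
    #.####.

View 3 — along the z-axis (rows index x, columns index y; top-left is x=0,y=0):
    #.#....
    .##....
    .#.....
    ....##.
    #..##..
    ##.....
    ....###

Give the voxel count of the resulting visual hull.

before carving: 343 voxels (7×7×7)
step 1: project along x, AND mask (16/49) → |grid| = 112
step 2: project along y, AND mask (20/49) → |grid| = 41
step 3: project along z, AND mask (15/49) → |grid| = 14

14 voxels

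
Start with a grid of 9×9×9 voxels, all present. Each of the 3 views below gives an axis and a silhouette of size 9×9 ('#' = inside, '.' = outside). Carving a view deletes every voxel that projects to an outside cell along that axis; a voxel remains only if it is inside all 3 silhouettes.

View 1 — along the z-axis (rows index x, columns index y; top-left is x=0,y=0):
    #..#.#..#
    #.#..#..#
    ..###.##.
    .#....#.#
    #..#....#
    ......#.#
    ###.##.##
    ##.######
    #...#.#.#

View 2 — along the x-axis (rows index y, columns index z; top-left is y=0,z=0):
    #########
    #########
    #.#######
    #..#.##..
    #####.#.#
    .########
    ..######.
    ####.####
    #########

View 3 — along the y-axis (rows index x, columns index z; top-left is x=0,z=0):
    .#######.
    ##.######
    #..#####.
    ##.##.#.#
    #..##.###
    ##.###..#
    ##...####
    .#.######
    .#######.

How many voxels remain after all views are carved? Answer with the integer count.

|visual hull| = 227

start: 9×9×9 = 729 voxels
  1. axis=2 (XY plane), |mask|=40  ⇒  voxels=360
  2. axis=0 (YZ plane), |mask|=68  ⇒  voxels=307
  3. axis=1 (XZ plane), |mask|=59  ⇒  voxels=227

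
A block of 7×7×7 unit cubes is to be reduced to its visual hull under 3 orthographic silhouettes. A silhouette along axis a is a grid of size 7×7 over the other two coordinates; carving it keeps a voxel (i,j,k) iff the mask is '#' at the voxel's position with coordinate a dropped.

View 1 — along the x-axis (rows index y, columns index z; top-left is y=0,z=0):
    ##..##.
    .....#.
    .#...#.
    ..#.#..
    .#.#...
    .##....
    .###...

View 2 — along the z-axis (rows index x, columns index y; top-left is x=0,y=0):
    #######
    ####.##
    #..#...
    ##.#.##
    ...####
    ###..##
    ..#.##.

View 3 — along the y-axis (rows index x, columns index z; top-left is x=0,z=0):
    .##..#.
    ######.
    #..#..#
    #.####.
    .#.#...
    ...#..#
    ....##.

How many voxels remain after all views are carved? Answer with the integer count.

voxel count = 42

full grid |V| = 343
[1] x-view keeps 16 columns → grid now 112
[2] z-view keeps 32 columns → grid now 75
[3] y-view keeps 23 columns → grid now 42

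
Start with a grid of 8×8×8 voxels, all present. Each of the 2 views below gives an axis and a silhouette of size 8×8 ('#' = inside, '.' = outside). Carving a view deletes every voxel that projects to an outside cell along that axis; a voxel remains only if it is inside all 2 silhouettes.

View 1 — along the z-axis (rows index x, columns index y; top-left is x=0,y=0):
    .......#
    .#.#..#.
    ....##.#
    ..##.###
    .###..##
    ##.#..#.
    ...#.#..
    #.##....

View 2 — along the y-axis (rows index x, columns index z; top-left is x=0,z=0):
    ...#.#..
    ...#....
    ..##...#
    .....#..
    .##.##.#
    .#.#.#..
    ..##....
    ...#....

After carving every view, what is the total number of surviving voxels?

initial block: 8^3 = 512
carve view 1 (along z, XY-mask fill 26/64): 208 voxels remain
carve view 2 (along y, XZ-mask fill 18/64): 63 voxels remain

remaining voxels: 63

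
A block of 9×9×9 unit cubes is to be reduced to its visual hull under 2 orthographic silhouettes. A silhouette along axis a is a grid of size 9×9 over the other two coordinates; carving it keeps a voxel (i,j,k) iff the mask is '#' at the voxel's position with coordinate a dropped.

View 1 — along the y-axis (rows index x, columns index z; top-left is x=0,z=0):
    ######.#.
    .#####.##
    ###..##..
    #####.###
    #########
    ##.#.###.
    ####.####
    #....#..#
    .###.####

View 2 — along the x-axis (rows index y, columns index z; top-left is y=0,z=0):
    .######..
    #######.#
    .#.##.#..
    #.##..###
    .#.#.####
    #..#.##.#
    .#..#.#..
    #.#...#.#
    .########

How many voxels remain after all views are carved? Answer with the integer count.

voxel count = 331

initial block: 9^3 = 729
step 1: project along y, AND mask (60/81) → |grid| = 540
step 2: project along x, AND mask (50/81) → |grid| = 331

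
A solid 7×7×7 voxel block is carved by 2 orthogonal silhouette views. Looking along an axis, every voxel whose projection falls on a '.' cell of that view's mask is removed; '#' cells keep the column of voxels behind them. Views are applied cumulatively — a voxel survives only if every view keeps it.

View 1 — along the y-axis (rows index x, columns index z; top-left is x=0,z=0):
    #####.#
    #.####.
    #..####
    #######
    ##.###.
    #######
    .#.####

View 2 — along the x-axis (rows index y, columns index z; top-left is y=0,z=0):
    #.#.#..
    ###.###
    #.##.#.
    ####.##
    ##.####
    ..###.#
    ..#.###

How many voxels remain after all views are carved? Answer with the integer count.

|visual hull| = 187

start: 7×7×7 = 343 voxels
[1] y-view keeps 40 columns → grid now 280
[2] x-view keeps 33 columns → grid now 187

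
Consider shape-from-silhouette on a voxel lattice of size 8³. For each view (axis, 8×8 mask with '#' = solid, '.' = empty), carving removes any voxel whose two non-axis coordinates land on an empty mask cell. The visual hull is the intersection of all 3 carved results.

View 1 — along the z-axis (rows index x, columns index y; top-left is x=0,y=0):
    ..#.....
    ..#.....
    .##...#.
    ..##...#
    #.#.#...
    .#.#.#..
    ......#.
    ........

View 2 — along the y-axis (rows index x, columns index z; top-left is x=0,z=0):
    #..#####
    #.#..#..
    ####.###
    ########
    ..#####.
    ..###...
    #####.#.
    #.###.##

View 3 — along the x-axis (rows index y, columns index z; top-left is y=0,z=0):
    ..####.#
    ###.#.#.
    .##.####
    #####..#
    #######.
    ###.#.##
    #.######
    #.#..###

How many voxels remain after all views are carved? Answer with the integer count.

start: 8×8×8 = 512 voxels
V1 z: intersect with XY mask (15 set) -- 120 left
V2 y: intersect with XZ mask (44 set) -- 84 left
V3 x: intersect with YZ mask (47 set) -- 63 left

remaining voxels: 63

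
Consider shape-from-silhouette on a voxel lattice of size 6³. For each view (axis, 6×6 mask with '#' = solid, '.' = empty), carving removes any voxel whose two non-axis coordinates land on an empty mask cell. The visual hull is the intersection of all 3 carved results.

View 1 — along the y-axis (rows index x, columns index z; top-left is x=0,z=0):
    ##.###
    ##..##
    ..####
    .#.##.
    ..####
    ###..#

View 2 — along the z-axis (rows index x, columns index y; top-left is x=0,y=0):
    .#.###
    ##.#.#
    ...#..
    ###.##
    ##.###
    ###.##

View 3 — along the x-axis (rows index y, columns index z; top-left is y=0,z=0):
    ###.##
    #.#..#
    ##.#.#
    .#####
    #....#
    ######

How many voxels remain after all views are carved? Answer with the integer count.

|visual hull| = 67

before carving: 216 voxels (6×6×6)
after view 1 [y-axis, 24 of 36 cells solid] → remaining = 144
after view 2 [z-axis, 24 of 36 cells solid] → remaining = 95
after view 3 [x-axis, 25 of 36 cells solid] → remaining = 67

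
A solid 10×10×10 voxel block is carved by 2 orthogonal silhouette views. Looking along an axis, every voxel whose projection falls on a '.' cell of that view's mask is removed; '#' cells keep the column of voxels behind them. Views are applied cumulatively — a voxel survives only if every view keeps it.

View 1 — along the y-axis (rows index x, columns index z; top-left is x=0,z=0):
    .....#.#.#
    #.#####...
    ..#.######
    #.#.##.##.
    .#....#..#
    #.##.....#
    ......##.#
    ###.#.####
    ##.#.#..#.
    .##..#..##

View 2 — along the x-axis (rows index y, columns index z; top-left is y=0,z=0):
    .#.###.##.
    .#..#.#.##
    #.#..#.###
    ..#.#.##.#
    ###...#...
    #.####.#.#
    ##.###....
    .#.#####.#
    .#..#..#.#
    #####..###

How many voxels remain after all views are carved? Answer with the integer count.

284 voxels

start: 10×10×10 = 1000 voxels
V1 y: intersect with XZ mask (50 set) -- 500 left
V2 x: intersect with YZ mask (57 set) -- 284 left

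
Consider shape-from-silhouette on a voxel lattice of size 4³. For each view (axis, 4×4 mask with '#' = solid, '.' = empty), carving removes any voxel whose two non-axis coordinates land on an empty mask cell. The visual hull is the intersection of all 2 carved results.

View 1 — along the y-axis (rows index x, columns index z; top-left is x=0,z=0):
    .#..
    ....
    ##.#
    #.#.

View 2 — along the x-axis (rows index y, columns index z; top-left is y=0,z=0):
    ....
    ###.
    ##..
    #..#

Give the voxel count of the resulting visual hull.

|visual hull| = 12

full grid |V| = 64
  1. axis=1 (XZ plane), |mask|=6  ⇒  voxels=24
  2. axis=0 (YZ plane), |mask|=7  ⇒  voxels=12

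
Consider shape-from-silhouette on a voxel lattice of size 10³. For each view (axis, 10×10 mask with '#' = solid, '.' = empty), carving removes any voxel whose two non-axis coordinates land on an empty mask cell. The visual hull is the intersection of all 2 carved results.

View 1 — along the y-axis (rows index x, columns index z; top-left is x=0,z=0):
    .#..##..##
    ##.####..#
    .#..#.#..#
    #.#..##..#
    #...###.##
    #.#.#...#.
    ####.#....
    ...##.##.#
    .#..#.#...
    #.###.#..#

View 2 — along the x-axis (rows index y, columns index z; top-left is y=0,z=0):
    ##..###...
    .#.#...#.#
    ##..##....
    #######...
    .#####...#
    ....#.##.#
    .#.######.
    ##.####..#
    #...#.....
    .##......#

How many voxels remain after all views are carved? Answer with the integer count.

start: 10×10×10 = 1000 voxels
  1. axis=1 (XZ plane), |mask|=50  ⇒  voxels=500
  2. axis=0 (YZ plane), |mask|=49  ⇒  voxels=272

272 voxels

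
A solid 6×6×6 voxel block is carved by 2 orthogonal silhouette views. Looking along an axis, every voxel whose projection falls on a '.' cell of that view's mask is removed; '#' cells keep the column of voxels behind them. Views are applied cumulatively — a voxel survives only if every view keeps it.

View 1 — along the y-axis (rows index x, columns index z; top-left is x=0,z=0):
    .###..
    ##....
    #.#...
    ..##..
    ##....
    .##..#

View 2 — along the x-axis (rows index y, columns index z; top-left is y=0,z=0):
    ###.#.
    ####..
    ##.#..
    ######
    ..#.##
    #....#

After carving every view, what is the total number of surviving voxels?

before carving: 216 voxels (6×6×6)
V1 y: intersect with XZ mask (14 set) -- 84 left
V2 x: intersect with YZ mask (22 set) -- 56 left

|visual hull| = 56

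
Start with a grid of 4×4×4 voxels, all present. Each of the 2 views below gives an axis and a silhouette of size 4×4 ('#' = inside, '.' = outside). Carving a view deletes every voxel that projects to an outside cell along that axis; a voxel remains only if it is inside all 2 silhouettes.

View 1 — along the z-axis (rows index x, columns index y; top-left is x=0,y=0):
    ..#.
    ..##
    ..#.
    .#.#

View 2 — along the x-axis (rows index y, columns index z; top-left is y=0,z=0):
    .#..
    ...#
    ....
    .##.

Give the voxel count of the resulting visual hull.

start: 4×4×4 = 64 voxels
after view 1 [z-axis, 6 of 16 cells solid] → remaining = 24
after view 2 [x-axis, 4 of 16 cells solid] → remaining = 5

voxel count = 5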